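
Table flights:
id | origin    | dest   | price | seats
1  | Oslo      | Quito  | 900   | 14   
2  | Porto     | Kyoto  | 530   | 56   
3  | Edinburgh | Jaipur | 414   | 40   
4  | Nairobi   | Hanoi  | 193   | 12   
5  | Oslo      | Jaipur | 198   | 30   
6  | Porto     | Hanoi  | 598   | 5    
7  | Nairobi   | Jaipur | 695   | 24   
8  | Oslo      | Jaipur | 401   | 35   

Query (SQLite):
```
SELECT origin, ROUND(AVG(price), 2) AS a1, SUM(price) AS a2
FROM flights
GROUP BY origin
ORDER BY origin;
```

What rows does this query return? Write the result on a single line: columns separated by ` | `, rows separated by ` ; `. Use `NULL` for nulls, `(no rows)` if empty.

Group flights by origin.
Per group compute: ROUND(AVG(price), 2), SUM(price).
  Edinburgh: ids {3} → ROUND(AVG(price), 2)=414, SUM(price)=414
  Nairobi: ids {4, 7} → ROUND(AVG(price), 2)=444, SUM(price)=888
  Oslo: ids {1, 5, 8} → ROUND(AVG(price), 2)=499.67, SUM(price)=1499
  Porto: ids {2, 6} → ROUND(AVG(price), 2)=564, SUM(price)=1128

Edinburgh | 414 | 414 ; Nairobi | 444 | 888 ; Oslo | 499.67 | 1499 ; Porto | 564 | 1128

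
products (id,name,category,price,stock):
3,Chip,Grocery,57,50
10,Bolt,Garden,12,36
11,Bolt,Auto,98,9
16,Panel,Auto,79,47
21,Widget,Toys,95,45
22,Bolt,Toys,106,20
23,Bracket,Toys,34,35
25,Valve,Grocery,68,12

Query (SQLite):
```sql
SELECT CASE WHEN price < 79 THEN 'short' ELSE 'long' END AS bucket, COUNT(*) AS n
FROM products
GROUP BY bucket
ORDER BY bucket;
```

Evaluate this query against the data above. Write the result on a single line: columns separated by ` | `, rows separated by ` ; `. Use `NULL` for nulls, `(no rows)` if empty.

long | 4 ; short | 4

Bucket rows by price < 79 → 'short' else 'long'; count each bucket.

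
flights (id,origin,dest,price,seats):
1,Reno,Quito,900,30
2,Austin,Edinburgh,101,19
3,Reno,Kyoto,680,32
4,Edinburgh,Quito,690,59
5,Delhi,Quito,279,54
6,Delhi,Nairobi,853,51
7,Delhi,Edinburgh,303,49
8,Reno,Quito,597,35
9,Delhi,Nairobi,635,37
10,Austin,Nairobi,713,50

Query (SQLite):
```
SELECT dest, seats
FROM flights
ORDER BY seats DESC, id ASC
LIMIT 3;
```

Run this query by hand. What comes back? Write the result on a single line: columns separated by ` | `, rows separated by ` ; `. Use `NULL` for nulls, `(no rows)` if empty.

Quito | 59 ; Quito | 54 ; Nairobi | 51

Sort by seats desc, tiebreak id asc: (59, id=4), (54, id=5), (51, id=6), (50, id=10), (49, id=7), (37, id=9) …. Take first 3.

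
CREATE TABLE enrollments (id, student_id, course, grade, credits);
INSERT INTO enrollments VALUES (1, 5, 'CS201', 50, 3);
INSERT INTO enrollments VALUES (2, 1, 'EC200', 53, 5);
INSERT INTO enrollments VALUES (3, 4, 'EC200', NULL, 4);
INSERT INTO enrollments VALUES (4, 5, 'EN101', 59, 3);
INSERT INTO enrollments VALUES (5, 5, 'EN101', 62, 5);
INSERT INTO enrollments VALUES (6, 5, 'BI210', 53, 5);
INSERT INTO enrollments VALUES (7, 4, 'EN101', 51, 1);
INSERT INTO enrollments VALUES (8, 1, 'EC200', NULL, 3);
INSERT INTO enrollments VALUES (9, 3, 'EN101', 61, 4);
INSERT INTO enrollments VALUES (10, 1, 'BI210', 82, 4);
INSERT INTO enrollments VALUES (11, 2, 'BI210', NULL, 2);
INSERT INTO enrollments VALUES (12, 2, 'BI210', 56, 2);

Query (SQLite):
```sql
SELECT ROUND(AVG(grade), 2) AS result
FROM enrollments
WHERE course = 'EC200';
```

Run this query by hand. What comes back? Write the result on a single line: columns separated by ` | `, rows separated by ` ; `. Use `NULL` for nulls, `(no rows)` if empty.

Rows where course='EC200' → grade values: [53, NULL, NULL].
AVG = 53 / 1 (rounded to 2 dp).

53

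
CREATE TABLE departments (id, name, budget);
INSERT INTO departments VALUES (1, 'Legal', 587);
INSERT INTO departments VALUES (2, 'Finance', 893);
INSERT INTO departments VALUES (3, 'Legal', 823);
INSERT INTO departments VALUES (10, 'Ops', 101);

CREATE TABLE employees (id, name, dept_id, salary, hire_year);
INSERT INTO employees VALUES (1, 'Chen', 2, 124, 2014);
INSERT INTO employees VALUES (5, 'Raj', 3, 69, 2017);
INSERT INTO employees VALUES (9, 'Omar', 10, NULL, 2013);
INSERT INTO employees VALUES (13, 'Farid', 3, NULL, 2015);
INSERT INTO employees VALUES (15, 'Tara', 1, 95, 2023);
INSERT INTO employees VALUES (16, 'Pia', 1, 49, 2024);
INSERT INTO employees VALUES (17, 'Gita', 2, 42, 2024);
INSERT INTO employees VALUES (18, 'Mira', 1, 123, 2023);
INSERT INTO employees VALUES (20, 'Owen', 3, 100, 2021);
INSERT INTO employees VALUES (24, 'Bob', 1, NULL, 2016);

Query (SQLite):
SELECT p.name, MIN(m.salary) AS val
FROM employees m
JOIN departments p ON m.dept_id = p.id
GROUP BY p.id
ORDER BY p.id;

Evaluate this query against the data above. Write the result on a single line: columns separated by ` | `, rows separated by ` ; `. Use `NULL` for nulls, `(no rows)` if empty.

Legal | 49 ; Finance | 42 ; Legal | 69 ; Ops | NULL

Join each employees row to its departments via dept_id.
Group joined rows by departments.id; compute MIN(m.salary) per group.
  1: ids {15, 16, 18, 24} → MIN(m.salary)=49
  2: ids {1, 17} → MIN(m.salary)=42
  3: ids {5, 13, 20} → MIN(m.salary)=69
  10: ids {9} → MIN(m.salary)=NULL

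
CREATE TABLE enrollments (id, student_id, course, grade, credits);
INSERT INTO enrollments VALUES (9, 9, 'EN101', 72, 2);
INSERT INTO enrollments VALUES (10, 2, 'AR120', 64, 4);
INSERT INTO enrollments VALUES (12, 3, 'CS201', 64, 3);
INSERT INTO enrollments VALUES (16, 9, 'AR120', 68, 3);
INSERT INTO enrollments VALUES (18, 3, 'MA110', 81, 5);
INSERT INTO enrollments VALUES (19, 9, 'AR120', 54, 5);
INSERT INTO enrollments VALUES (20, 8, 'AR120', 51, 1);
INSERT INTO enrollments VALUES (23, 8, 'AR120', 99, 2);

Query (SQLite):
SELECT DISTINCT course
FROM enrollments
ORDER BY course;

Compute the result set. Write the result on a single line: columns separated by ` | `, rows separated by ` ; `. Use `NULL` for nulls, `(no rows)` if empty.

Collect distinct course values from enrollments.

AR120 ; CS201 ; EN101 ; MA110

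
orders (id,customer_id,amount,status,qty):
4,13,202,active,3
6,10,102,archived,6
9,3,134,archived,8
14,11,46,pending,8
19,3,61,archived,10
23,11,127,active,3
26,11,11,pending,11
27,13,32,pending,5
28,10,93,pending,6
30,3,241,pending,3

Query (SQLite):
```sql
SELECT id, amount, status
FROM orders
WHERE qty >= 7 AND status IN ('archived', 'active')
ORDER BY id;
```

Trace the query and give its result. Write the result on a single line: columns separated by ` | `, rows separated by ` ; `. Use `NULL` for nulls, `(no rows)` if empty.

qty >= 7: ids {9, 14, 19, 26}
status IN ('archived', 'active'): ids {4, 6, 9, 19, 23}
Combine with AND.

9 | 134 | archived ; 19 | 61 | archived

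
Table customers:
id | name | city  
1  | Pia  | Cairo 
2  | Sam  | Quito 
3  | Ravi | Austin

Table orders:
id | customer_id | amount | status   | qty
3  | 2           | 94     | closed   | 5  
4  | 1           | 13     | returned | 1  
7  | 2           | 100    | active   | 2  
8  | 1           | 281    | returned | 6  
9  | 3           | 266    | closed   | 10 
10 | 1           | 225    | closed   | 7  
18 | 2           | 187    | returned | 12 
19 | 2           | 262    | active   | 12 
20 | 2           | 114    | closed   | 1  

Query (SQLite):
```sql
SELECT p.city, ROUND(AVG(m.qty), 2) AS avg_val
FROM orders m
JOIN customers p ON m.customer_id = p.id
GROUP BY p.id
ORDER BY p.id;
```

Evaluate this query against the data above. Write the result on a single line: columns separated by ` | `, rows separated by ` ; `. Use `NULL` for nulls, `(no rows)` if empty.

Join each orders row to its customers via customer_id.
Group joined rows by customers.id; compute ROUND(AVG(m.qty), 2) per group.
  1: ids {4, 8, 10} → ROUND(AVG(m.qty), 2)=4.67
  2: ids {3, 7, 18, 19, 20} → ROUND(AVG(m.qty), 2)=6.4
  3: ids {9} → ROUND(AVG(m.qty), 2)=10

Cairo | 4.67 ; Quito | 6.4 ; Austin | 10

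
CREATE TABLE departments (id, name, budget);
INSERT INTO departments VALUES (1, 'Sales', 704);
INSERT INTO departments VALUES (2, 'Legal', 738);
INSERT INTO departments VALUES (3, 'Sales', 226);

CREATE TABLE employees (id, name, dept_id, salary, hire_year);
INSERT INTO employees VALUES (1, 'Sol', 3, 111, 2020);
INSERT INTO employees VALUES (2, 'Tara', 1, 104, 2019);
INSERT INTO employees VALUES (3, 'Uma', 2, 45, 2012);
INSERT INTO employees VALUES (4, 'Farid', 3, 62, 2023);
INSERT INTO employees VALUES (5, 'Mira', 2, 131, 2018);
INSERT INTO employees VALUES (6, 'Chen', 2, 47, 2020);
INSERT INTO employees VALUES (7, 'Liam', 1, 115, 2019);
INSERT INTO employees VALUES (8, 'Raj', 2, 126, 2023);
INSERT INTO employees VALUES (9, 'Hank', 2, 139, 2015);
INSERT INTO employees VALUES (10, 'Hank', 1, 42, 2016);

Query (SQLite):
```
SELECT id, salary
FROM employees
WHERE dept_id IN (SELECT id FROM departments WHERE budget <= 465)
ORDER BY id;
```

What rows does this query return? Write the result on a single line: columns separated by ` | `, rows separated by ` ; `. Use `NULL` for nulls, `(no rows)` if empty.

Inner query: departments.id where budget <= 465.
Outer: keep employees rows whose dept_id is in that set.
Inner query → {3}

1 | 111 ; 4 | 62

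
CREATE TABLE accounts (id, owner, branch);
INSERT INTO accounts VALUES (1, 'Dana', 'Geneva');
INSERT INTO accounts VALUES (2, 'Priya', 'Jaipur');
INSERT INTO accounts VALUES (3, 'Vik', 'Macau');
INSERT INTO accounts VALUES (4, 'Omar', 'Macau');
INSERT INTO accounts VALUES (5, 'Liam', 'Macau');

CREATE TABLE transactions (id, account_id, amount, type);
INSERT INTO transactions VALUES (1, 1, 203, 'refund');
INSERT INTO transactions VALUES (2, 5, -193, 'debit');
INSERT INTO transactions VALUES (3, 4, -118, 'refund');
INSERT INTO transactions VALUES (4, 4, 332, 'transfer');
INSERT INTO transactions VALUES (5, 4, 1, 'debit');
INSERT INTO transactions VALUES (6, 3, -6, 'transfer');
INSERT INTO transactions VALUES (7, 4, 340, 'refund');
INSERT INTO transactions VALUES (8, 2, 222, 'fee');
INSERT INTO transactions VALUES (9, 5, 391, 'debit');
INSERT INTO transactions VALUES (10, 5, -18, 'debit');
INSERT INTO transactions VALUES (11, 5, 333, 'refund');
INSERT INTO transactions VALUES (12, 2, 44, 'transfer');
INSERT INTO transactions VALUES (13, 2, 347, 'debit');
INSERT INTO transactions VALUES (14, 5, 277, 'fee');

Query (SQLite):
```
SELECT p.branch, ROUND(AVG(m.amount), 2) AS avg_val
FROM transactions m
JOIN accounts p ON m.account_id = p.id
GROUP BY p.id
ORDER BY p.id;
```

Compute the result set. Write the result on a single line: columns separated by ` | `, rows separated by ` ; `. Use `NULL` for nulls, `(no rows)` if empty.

Geneva | 203 ; Jaipur | 204.33 ; Macau | -6 ; Macau | 138.75 ; Macau | 158

Join each transactions row to its accounts via account_id.
Group joined rows by accounts.id; compute ROUND(AVG(m.amount), 2) per group.
  1: ids {1} → ROUND(AVG(m.amount), 2)=203
  2: ids {8, 12, 13} → ROUND(AVG(m.amount), 2)=204.33
  3: ids {6} → ROUND(AVG(m.amount), 2)=-6
  4: ids {3, 4, 5, 7} → ROUND(AVG(m.amount), 2)=138.75
  5: ids {2, 9, 10, 11, 14} → ROUND(AVG(m.amount), 2)=158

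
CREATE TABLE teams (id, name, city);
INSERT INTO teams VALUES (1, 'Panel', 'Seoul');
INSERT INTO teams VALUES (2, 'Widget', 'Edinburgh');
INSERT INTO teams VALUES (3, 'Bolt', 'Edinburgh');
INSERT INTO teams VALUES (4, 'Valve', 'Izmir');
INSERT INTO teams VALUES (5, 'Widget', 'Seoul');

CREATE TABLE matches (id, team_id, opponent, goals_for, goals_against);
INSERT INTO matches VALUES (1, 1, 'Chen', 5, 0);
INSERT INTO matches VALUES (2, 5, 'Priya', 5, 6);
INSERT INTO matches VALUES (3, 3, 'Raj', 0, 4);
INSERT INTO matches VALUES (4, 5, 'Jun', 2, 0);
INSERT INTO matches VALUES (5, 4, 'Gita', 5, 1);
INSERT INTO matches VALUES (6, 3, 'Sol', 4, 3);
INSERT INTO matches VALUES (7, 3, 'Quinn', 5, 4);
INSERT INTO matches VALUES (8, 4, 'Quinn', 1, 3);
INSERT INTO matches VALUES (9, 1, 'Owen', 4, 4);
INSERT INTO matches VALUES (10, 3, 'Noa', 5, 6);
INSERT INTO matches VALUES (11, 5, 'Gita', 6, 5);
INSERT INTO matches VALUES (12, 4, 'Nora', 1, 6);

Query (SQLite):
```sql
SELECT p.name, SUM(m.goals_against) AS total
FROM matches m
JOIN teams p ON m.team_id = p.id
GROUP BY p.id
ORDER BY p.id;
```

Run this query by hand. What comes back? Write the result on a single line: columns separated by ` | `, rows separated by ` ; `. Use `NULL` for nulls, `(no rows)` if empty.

Panel | 4 ; Bolt | 17 ; Valve | 10 ; Widget | 11

Join each matches row to its teams via team_id.
Group joined rows by teams.id; compute SUM(m.goals_against) per group.
  1: ids {1, 9} → SUM(m.goals_against)=4
  3: ids {3, 6, 7, 10} → SUM(m.goals_against)=17
  4: ids {5, 8, 12} → SUM(m.goals_against)=10
  5: ids {2, 4, 11} → SUM(m.goals_against)=11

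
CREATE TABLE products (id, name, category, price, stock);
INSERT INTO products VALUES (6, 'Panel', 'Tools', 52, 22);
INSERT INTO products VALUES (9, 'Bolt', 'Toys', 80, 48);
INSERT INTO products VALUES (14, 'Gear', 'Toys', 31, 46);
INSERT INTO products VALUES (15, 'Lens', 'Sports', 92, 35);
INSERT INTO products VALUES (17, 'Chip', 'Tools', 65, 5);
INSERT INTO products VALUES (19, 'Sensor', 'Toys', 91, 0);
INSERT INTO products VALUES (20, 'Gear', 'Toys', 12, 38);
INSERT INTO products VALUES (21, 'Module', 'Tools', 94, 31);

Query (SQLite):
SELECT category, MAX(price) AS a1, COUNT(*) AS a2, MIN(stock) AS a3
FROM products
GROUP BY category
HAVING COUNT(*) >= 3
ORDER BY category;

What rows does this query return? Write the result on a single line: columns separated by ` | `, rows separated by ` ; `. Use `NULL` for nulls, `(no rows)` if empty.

Tools | 94 | 3 | 5 ; Toys | 91 | 4 | 0

Group products by category.
Per group compute: MAX(price), COUNT(*), MIN(stock).
HAVING: drop groups with fewer than 3 rows.
  Sports: ids {15} → MAX(price)=92, COUNT(*)=1, MIN(stock)=35
  Tools: ids {6, 17, 21} → MAX(price)=94, COUNT(*)=3, MIN(stock)=5
  Toys: ids {9, 14, 19, 20} → MAX(price)=91, COUNT(*)=4, MIN(stock)=0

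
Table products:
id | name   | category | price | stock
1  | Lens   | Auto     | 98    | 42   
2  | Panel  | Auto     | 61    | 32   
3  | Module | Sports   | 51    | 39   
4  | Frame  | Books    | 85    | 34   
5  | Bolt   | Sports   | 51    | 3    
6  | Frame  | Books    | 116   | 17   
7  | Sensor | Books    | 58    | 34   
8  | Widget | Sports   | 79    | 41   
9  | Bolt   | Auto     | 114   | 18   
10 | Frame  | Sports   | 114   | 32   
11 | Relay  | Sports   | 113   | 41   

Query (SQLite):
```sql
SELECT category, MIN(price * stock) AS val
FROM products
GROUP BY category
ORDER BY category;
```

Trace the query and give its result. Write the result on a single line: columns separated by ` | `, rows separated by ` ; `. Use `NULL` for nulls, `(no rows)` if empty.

Auto | 1952 ; Books | 1972 ; Sports | 153

For each row compute price * stock.
Group by category; take MIN of the expression per group.
  Auto: ids {1, 2, 9} → MIN(price * stock)=1952
  Books: ids {4, 6, 7} → MIN(price * stock)=1972
  Sports: ids {3, 5, 8, 10, 11} → MIN(price * stock)=153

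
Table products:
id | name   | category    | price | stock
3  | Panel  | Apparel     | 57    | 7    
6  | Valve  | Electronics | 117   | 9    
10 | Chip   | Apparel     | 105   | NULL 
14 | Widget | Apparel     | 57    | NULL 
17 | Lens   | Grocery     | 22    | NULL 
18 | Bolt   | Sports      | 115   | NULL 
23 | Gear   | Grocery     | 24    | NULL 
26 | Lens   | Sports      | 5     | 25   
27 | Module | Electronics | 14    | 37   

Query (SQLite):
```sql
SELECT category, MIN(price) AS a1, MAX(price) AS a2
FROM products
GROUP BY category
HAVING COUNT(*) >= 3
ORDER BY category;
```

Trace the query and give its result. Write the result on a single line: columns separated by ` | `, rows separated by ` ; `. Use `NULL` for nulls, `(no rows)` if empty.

Apparel | 57 | 105

Group products by category.
Per group compute: MIN(price), MAX(price).
HAVING: drop groups with fewer than 3 rows.
  Apparel: ids {3, 10, 14} → MIN(price)=57, MAX(price)=105
  Electronics: ids {6, 27} → MIN(price)=14, MAX(price)=117
  Grocery: ids {17, 23} → MIN(price)=22, MAX(price)=24
  Sports: ids {18, 26} → MIN(price)=5, MAX(price)=115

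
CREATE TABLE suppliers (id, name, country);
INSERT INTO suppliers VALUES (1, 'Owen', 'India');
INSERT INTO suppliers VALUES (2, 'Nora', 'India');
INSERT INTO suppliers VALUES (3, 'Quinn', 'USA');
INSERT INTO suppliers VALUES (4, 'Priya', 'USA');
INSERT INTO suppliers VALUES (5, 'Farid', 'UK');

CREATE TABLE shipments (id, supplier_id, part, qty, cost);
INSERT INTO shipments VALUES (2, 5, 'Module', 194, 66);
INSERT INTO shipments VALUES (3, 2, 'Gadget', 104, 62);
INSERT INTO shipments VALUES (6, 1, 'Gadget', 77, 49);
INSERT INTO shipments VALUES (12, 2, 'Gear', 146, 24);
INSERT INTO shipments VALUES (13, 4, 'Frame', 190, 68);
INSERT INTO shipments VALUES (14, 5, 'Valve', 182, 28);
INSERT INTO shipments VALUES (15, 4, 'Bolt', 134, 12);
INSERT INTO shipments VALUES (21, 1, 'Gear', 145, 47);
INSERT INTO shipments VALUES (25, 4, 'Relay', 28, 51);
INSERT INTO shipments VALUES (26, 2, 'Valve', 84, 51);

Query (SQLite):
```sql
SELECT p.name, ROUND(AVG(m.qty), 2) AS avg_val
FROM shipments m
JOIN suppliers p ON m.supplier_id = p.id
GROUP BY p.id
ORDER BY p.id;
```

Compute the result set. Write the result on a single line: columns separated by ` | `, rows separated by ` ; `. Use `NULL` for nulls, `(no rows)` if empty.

Owen | 111 ; Nora | 111.33 ; Priya | 117.33 ; Farid | 188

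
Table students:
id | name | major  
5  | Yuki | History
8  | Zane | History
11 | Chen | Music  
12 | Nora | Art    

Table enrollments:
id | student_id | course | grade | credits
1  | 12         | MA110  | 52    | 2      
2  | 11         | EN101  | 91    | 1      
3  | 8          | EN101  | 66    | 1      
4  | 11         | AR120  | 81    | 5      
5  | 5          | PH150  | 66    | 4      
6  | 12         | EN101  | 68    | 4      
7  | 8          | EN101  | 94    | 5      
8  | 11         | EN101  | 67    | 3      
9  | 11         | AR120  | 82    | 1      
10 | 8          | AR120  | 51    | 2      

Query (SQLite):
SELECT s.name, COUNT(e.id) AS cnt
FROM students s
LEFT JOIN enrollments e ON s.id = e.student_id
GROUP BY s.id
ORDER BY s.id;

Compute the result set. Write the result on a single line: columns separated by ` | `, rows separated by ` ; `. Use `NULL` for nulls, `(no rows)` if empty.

LEFT JOIN keeps every students row; unmatched ones get NULL for enrollments columns.
Group by students.id and compute COUNT(e.id). COUNT(col) of an all-NULL group is 0.
  5: ids {5} → COUNT(e.id)=1
  8: ids {3, 7, 10} → COUNT(e.id)=3
  11: ids {2, 4, 8, 9} → COUNT(e.id)=4
  12: ids {1, 6} → COUNT(e.id)=2

Yuki | 1 ; Zane | 3 ; Chen | 4 ; Nora | 2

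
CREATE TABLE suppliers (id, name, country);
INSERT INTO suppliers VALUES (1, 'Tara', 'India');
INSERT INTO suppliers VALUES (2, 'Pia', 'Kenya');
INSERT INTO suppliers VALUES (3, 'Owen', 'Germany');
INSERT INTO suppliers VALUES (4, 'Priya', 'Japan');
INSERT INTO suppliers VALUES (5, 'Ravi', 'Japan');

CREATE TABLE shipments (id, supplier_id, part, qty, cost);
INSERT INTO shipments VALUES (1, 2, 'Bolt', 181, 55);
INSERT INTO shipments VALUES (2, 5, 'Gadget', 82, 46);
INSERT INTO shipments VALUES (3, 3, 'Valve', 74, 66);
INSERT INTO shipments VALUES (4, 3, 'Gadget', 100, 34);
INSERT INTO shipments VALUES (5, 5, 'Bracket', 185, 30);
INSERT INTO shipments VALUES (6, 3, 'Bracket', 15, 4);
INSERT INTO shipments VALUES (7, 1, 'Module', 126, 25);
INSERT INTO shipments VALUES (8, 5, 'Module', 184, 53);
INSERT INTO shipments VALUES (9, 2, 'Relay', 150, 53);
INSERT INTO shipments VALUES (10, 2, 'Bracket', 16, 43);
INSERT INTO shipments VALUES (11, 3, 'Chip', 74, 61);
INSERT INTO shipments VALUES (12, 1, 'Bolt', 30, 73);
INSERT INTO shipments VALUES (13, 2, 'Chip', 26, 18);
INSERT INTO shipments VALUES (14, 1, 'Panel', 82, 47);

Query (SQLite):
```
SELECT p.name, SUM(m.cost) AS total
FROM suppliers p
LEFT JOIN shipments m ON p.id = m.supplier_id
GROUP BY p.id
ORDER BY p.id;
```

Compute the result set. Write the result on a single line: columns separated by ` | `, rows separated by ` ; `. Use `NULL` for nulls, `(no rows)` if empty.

LEFT JOIN keeps every suppliers row; unmatched ones get NULL for shipments columns.
Group by suppliers.id and compute SUM(m.cost). SUM over an all-NULL group is NULL.
  1: ids {7, 12, 14} → SUM(m.cost)=145
  2: ids {1, 9, 10, 13} → SUM(m.cost)=169
  3: ids {3, 4, 6, 11} → SUM(m.cost)=165
  4: ids {—} → SUM(m.cost)=NULL
  5: ids {2, 5, 8} → SUM(m.cost)=129

Tara | 145 ; Pia | 169 ; Owen | 165 ; Priya | NULL ; Ravi | 129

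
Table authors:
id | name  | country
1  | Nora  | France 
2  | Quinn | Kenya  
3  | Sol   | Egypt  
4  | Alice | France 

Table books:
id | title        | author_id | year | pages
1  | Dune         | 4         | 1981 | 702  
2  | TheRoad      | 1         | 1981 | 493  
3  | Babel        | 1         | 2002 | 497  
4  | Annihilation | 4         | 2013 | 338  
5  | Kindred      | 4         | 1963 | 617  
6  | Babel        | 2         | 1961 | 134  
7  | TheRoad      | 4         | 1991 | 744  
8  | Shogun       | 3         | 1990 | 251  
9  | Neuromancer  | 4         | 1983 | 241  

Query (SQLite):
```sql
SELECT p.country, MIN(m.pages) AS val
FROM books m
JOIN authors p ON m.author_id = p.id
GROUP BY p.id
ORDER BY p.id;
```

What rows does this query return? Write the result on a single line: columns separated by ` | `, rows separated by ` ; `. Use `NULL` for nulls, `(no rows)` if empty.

France | 493 ; Kenya | 134 ; Egypt | 251 ; France | 241

Join each books row to its authors via author_id.
Group joined rows by authors.id; compute MIN(m.pages) per group.
  1: ids {2, 3} → MIN(m.pages)=493
  2: ids {6} → MIN(m.pages)=134
  3: ids {8} → MIN(m.pages)=251
  4: ids {1, 4, 5, 7, 9} → MIN(m.pages)=241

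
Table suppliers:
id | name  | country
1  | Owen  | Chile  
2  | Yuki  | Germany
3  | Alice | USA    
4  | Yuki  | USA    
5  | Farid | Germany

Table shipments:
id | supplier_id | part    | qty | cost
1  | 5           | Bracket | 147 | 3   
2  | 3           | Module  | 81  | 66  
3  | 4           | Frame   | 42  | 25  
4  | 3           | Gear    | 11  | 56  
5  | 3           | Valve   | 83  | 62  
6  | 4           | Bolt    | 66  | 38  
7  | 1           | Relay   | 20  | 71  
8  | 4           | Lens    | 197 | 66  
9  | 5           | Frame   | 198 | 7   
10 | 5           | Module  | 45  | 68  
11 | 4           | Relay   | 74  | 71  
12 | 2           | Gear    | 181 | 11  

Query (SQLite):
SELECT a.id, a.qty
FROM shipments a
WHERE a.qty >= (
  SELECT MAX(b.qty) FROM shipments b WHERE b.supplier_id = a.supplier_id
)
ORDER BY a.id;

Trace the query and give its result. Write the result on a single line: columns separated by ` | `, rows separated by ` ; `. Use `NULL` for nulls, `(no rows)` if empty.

For each shipments row a, compute MAX(qty) over rows sharing a.supplier_id.
Keep row a if a.qty >= that per-group MAX.
  supplier_id=1: MAX(qty) = 20
  supplier_id=2: MAX(qty) = 181
  supplier_id=3: MAX(qty) = 83
  supplier_id=4: MAX(qty) = 197
  supplier_id=5: MAX(qty) = 198

5 | 83 ; 7 | 20 ; 8 | 197 ; 9 | 198 ; 12 | 181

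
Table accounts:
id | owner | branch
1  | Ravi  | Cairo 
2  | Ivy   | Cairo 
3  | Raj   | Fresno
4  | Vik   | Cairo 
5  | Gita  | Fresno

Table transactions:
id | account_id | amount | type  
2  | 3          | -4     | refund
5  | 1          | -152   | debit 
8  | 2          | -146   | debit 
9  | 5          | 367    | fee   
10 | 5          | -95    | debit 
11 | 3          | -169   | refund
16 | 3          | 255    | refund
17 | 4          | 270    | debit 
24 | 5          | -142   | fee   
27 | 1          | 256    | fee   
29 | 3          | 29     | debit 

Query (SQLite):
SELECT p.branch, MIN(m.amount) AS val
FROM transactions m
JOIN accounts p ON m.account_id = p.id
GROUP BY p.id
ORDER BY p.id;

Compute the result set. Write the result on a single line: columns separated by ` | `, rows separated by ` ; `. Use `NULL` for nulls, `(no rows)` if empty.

Join each transactions row to its accounts via account_id.
Group joined rows by accounts.id; compute MIN(m.amount) per group.
  1: ids {5, 27} → MIN(m.amount)=-152
  2: ids {8} → MIN(m.amount)=-146
  3: ids {2, 11, 16, 29} → MIN(m.amount)=-169
  4: ids {17} → MIN(m.amount)=270
  5: ids {9, 10, 24} → MIN(m.amount)=-142

Cairo | -152 ; Cairo | -146 ; Fresno | -169 ; Cairo | 270 ; Fresno | -142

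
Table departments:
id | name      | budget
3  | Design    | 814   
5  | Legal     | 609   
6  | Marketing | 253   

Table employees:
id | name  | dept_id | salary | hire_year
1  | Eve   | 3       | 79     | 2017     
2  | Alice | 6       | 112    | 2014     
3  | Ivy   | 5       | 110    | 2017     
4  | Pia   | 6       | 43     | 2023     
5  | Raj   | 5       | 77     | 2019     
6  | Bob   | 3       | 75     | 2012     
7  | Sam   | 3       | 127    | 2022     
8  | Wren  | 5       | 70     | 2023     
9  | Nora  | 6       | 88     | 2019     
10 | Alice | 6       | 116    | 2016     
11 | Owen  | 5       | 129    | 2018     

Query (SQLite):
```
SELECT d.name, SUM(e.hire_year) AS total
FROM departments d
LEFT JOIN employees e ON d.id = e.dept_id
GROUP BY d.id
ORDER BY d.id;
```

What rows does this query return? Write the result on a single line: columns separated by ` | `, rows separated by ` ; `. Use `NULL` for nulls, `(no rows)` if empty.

Design | 6051 ; Legal | 8077 ; Marketing | 8072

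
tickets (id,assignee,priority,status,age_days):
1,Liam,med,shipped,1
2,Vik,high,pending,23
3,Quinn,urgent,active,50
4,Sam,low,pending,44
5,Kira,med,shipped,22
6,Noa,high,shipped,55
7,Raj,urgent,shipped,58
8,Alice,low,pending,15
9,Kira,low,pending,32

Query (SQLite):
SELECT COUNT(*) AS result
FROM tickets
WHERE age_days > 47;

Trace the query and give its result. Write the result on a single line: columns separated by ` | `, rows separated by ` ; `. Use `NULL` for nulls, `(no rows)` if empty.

Rows where age_days > 47 → age_days values: [50, 55, 58].
COUNT(*) counts rows → 3.

3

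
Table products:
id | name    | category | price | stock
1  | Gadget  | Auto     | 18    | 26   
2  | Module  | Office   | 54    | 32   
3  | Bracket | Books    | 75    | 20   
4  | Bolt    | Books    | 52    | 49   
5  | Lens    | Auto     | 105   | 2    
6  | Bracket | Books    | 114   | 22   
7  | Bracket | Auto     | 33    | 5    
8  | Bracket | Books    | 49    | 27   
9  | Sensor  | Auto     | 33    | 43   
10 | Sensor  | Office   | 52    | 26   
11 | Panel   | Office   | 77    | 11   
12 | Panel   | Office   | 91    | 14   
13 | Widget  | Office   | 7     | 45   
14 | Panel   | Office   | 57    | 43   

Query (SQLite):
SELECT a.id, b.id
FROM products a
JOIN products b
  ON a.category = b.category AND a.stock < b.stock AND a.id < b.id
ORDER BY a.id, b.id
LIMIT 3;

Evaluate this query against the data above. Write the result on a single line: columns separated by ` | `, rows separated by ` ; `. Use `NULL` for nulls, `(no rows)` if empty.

Pairs (a,b) with same category, a.stock < b.stock, a.id < b.id.
category groups: Auto:{1,5,7,9} Books:{3,4,6,8} Office:{2,10,11,12,13,14}
Ordered by (a.id, b.id); first 3.

1 | 9 ; 2 | 13 ; 2 | 14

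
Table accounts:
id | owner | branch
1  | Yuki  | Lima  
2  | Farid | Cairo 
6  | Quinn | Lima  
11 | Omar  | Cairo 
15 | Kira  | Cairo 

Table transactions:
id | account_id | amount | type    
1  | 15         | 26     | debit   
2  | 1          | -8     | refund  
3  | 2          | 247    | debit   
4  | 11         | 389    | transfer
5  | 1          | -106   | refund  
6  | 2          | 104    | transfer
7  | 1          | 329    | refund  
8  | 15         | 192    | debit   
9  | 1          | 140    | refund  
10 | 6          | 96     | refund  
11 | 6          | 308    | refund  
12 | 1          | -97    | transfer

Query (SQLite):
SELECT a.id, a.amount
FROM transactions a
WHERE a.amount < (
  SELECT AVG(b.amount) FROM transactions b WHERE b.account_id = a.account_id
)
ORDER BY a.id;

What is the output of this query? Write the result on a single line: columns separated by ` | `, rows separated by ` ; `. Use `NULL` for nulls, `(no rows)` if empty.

1 | 26 ; 2 | -8 ; 5 | -106 ; 6 | 104 ; 10 | 96 ; 12 | -97

For each transactions row a, compute AVG(amount) over rows sharing a.account_id.
Keep row a if a.amount < that per-group AVG.
  account_id=1: AVG(amount) = 51.6
  account_id=2: AVG(amount) = 175.5
  account_id=6: AVG(amount) = 202.0
  account_id=11: AVG(amount) = 389.0
  account_id=15: AVG(amount) = 109.0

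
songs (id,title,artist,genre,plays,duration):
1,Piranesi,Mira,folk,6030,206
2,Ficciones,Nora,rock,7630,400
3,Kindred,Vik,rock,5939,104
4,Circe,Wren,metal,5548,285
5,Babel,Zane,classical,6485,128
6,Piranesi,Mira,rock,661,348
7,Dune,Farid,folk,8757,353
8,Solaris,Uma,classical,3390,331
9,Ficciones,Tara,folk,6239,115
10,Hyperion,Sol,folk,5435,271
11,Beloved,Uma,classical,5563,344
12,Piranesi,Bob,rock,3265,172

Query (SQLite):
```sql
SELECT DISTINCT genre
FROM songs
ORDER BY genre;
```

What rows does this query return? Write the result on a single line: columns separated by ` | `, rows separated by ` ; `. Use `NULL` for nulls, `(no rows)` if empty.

classical ; folk ; metal ; rock

Collect distinct genre values from songs.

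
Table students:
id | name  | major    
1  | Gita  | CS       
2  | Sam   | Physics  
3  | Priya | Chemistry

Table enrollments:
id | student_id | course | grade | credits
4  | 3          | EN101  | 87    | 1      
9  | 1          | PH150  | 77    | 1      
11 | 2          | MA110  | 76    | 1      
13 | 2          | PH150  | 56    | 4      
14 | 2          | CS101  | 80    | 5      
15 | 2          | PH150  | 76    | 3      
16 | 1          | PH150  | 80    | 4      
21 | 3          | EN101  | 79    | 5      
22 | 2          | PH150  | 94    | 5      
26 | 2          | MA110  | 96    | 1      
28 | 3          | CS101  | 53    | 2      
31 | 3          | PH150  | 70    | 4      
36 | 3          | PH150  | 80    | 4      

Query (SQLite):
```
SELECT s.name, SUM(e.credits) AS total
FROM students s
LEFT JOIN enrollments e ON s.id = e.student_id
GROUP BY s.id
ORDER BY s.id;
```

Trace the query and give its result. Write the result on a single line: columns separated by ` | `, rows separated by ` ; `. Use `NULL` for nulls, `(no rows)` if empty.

Gita | 5 ; Sam | 19 ; Priya | 16

LEFT JOIN keeps every students row; unmatched ones get NULL for enrollments columns.
Group by students.id and compute SUM(e.credits). SUM over an all-NULL group is NULL.
  1: ids {9, 16} → SUM(e.credits)=5
  2: ids {11, 13, 14, 15, 22, 26} → SUM(e.credits)=19
  3: ids {4, 21, 28, 31, 36} → SUM(e.credits)=16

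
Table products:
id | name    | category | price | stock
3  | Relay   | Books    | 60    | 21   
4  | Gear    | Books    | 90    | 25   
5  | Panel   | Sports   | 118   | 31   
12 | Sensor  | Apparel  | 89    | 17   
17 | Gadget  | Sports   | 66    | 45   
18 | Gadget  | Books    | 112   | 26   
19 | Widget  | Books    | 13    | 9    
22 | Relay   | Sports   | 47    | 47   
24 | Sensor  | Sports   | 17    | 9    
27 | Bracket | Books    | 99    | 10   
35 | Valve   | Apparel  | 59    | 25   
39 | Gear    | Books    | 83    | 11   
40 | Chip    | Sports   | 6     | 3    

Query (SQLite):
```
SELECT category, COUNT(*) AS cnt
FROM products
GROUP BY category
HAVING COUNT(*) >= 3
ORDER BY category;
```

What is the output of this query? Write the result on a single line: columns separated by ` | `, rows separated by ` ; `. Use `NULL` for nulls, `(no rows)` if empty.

Books | 6 ; Sports | 5

Partition products by category; compute COUNT(*) within each group.
HAVING: keep groups with count ≥ 3.
  Apparel: ids {12, 35} → COUNT(*)=2
  Books: ids {3, 4, 18, 19, 27, 39} → COUNT(*)=6
  Sports: ids {5, 17, 22, 24, 40} → COUNT(*)=5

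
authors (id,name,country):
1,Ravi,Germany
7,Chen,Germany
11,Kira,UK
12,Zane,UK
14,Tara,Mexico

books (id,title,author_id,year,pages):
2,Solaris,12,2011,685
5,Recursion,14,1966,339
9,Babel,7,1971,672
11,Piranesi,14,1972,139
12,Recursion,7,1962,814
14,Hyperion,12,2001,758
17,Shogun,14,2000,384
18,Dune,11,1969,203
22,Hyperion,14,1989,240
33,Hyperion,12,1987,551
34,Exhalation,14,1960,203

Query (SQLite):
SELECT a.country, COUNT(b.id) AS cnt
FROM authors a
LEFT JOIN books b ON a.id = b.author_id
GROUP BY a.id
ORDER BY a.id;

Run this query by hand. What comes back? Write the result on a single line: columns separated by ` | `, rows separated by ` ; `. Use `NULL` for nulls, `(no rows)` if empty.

LEFT JOIN keeps every authors row; unmatched ones get NULL for books columns.
Group by authors.id and compute COUNT(b.id). COUNT(col) of an all-NULL group is 0.
  1: ids {—} → COUNT(b.id)=0
  7: ids {9, 12} → COUNT(b.id)=2
  11: ids {18} → COUNT(b.id)=1
  12: ids {2, 14, 33} → COUNT(b.id)=3
  14: ids {5, 11, 17, 22, 34} → COUNT(b.id)=5

Germany | 0 ; Germany | 2 ; UK | 1 ; UK | 3 ; Mexico | 5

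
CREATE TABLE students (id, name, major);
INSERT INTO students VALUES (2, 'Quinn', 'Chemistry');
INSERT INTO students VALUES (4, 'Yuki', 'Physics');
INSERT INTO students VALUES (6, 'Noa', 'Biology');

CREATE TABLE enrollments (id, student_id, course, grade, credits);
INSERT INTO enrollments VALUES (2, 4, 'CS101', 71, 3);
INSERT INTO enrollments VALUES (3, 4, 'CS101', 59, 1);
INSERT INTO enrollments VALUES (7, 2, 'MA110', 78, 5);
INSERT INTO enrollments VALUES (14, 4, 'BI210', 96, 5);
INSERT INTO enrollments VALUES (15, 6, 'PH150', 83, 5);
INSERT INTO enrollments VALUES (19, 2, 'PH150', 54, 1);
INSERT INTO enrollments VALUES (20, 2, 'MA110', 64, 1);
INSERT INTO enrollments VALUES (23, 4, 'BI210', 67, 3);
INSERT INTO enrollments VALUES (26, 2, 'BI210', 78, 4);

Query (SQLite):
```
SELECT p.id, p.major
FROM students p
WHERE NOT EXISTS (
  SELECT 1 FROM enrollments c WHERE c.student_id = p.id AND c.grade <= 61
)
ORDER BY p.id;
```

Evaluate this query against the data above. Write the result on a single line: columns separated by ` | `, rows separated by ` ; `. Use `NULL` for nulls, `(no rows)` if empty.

6 | Biology

For each students row, check whether any enrollments with matching student_id has grade <= 61.
Keep rows where that is false.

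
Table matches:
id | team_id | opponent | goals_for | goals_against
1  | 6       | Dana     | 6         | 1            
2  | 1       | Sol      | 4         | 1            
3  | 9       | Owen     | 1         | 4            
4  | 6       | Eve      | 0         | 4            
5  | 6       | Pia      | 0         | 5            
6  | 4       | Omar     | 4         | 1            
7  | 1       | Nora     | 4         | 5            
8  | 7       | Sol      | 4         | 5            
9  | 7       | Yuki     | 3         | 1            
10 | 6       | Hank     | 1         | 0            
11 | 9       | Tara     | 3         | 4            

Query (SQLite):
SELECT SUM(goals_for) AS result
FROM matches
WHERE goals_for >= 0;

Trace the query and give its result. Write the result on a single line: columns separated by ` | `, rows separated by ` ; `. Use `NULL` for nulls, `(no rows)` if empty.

30

Rows where goals_for >= 0 → goals_for values: [6, 4, 1, 0, 0, 4, 4, 4, 3, 1, 3].
SUM of non-NULL values = 30.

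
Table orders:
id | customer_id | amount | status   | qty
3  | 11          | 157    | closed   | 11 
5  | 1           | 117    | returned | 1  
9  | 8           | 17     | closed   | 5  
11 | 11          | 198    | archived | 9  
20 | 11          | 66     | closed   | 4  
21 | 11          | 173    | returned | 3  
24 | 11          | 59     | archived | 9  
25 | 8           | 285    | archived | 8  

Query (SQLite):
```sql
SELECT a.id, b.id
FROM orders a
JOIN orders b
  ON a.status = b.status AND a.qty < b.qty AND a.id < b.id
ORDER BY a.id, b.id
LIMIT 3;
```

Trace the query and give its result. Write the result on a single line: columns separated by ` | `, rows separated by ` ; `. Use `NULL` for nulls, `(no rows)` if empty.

5 | 21

Pairs (a,b) with same status, a.qty < b.qty, a.id < b.id.
status groups: archived:{11,24,25} closed:{3,9,20} returned:{5,21}
Ordered by (a.id, b.id); first 3.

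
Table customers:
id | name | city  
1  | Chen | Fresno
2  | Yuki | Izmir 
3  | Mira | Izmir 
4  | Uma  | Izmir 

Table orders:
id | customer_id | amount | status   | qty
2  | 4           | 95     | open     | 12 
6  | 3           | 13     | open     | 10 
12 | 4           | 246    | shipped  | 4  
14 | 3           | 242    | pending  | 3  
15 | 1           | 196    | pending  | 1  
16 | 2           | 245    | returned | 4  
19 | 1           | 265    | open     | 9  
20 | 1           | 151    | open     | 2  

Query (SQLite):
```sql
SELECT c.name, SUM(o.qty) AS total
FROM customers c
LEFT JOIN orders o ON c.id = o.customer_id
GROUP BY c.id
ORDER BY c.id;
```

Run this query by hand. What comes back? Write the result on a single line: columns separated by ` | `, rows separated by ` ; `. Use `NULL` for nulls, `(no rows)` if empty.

LEFT JOIN keeps every customers row; unmatched ones get NULL for orders columns.
Group by customers.id and compute SUM(o.qty). SUM over an all-NULL group is NULL.
  1: ids {15, 19, 20} → SUM(o.qty)=12
  2: ids {16} → SUM(o.qty)=4
  3: ids {6, 14} → SUM(o.qty)=13
  4: ids {2, 12} → SUM(o.qty)=16

Chen | 12 ; Yuki | 4 ; Mira | 13 ; Uma | 16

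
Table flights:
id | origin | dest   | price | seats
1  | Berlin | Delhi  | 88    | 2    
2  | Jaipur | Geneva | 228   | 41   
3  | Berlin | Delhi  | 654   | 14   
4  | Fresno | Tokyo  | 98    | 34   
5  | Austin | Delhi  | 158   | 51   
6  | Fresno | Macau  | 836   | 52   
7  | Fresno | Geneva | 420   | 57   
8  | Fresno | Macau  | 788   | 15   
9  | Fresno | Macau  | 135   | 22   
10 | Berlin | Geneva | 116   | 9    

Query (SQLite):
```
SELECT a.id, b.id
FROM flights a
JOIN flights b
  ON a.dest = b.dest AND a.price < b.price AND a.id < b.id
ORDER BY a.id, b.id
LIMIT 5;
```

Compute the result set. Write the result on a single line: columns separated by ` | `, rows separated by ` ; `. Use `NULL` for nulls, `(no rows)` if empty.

Pairs (a,b) with same dest, a.price < b.price, a.id < b.id.
dest groups: Delhi:{1,3,5} Geneva:{2,7,10} Macau:{6,8,9} Tokyo:{4}
Ordered by (a.id, b.id); first 5.

1 | 3 ; 1 | 5 ; 2 | 7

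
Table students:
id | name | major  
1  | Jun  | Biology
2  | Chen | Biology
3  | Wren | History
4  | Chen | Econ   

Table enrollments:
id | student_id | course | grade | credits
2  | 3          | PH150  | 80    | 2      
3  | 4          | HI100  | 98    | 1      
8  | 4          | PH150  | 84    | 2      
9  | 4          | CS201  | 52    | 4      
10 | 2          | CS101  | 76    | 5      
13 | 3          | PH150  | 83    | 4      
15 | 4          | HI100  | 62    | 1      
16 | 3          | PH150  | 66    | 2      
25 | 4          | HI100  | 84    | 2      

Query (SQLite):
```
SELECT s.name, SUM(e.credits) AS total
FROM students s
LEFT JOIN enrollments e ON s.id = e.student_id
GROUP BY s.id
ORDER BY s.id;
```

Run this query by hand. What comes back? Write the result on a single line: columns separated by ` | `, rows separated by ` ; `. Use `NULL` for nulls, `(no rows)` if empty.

LEFT JOIN keeps every students row; unmatched ones get NULL for enrollments columns.
Group by students.id and compute SUM(e.credits). SUM over an all-NULL group is NULL.
  1: ids {—} → SUM(e.credits)=NULL
  2: ids {10} → SUM(e.credits)=5
  3: ids {2, 13, 16} → SUM(e.credits)=8
  4: ids {3, 8, 9, 15, 25} → SUM(e.credits)=10

Jun | NULL ; Chen | 5 ; Wren | 8 ; Chen | 10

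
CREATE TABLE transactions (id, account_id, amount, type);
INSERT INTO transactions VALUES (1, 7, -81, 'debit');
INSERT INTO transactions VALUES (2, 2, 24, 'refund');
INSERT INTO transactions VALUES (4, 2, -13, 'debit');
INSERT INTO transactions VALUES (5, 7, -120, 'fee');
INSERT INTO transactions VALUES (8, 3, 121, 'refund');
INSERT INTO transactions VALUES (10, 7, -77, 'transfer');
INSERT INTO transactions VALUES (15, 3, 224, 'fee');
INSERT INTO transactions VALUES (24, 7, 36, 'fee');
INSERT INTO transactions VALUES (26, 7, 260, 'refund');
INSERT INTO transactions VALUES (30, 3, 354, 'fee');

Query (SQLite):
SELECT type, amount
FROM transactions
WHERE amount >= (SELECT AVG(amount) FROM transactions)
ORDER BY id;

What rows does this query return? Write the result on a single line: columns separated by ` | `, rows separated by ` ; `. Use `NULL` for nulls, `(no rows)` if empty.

Scalar subquery: AVG(amount) over all transactions rows = 72.8.
Keep rows where amount >= that value.

refund | 121 ; fee | 224 ; refund | 260 ; fee | 354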